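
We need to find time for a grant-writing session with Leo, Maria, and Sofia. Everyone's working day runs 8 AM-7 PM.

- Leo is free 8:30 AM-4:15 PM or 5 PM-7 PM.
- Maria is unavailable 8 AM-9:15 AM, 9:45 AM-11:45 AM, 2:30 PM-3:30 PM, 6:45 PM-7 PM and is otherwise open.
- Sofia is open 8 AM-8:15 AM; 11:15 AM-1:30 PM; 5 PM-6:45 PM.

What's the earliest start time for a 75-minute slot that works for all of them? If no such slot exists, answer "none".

11:45

Leo free: 08:30-16:15, 17:00-19:00.
Maria free: 09:15-09:45, 11:45-14:30, 15:30-18:45 (invert busy blocks within the working day).
Sofia free: 08:00-08:15, 11:15-13:30, 17:00-18:45.
Leo ∩ Maria: 09:15-09:45, 11:45-14:30, 15:30-16:15, 17:00-18:45.
Leo ∩ Maria ∩ Sofia: 11:45-13:30, 17:00-18:45.
The first common window of at least 75 minutes is 11:45-13:30, so the earliest start is 11:45.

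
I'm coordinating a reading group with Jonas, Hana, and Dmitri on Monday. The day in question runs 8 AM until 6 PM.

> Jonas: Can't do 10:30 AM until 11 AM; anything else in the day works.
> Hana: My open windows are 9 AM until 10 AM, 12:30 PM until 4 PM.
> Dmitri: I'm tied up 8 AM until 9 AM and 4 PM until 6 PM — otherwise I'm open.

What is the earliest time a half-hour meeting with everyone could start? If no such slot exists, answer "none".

09:00

Jonas free: 08:00-10:30, 11:00-18:00 (invert busy blocks within the working day).
Hana free: 09:00-10:00, 12:30-16:00.
Dmitri free: 09:00-16:00 (invert busy blocks within the working day).
Jonas ∩ Hana: 09:00-10:00, 12:30-16:00.
Jonas ∩ Hana ∩ Dmitri: 09:00-10:00, 12:30-16:00.
So the common availability across everyone is 09:00-10:00, 12:30-16:00.
The first common window of at least 30 minutes is 09:00-10:00, so the earliest start is 09:00.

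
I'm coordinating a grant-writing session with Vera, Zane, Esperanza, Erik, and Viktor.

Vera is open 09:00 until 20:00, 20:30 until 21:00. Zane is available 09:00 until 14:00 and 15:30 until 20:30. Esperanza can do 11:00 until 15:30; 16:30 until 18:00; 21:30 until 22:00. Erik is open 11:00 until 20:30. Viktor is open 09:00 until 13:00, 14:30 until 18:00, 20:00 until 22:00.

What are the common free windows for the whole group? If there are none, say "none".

11:00-13:00, 16:30-18:00

Vera ∩ Zane: 09:00-14:00, 15:30-20:00.
Vera ∩ Zane ∩ Esperanza: 11:00-14:00, 16:30-18:00.
Vera ∩ Zane ∩ Esperanza ∩ Erik: 11:00-14:00, 16:30-18:00.
Vera ∩ Zane ∩ Esperanza ∩ Erik ∩ Viktor: 11:00-13:00, 16:30-18:00.
Those are the intersection windows.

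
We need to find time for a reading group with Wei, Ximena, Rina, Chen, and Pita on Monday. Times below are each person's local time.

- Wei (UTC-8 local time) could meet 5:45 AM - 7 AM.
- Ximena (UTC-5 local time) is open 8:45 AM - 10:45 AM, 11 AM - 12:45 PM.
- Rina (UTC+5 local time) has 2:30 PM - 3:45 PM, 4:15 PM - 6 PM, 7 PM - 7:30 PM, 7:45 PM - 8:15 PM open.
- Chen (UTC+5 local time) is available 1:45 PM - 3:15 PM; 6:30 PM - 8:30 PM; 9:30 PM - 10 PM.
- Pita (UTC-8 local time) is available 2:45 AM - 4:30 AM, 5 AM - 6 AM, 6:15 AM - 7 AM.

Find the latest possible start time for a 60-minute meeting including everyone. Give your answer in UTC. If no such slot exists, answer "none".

none

Wei in UTC: 13:45-15:00 (add 8h to convert from UTC-8).
Ximena in UTC: 13:45-15:45, 16:00-17:45 (add 5h to convert from UTC-5).
Rina in UTC: 09:30-10:45, 11:15-13:00, 14:00-14:30, 14:45-15:15 (subtract 5h to convert from UTC+5).
Chen in UTC: 08:45-10:15, 13:30-15:30, 16:30-17:00 (subtract 5h to convert from UTC+5).
Pita in UTC: 10:45-12:30, 13:00-14:00, 14:15-15:00 (add 8h to convert from UTC-8).
Wei ∩ Ximena: 13:45-15:00.
Wei ∩ Ximena ∩ Rina: 14:00-14:30, 14:45-15:00.
Wei ∩ Ximena ∩ Rina ∩ Chen: 14:00-14:30, 14:45-15:00.
Wei ∩ Ximena ∩ Rina ∩ Chen ∩ Pita: 14:15-14:30, 14:45-15:00.
So the common availability across everyone is 14:15-14:30, 14:45-15:00.
No common window is at least 60 minutes long.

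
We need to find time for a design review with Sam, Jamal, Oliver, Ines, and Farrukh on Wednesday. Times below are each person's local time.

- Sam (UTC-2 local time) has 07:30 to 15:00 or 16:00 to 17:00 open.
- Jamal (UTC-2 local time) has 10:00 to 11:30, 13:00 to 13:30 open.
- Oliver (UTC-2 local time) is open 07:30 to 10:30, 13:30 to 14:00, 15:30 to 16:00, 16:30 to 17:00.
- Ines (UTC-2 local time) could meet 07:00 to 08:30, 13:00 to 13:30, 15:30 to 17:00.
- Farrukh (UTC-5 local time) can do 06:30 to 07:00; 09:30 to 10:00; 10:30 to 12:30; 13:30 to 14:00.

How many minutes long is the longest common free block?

0

Sam in UTC: 09:30-17:00, 18:00-19:00 (add 2h to convert from UTC-2).
Jamal in UTC: 12:00-13:30, 15:00-15:30 (add 2h to convert from UTC-2).
Oliver in UTC: 09:30-12:30, 15:30-16:00, 17:30-18:00, 18:30-19:00 (add 2h to convert from UTC-2).
Ines in UTC: 09:00-10:30, 15:00-15:30, 17:30-19:00 (add 2h to convert from UTC-2).
Farrukh in UTC: 11:30-12:00, 14:30-15:00, 15:30-17:30, 18:30-19:00 (add 5h to convert from UTC-5).
Sam ∩ Jamal: 12:00-13:30, 15:00-15:30.
Sam ∩ Jamal ∩ Oliver: 12:00-12:30.
Sam ∩ Jamal ∩ Oliver ∩ Ines: ∅.
Sam ∩ Jamal ∩ Oliver ∩ Ines ∩ Farrukh: ∅.
There is no time when everyone is free.
No common window exists, so the longest block is 0 minutes.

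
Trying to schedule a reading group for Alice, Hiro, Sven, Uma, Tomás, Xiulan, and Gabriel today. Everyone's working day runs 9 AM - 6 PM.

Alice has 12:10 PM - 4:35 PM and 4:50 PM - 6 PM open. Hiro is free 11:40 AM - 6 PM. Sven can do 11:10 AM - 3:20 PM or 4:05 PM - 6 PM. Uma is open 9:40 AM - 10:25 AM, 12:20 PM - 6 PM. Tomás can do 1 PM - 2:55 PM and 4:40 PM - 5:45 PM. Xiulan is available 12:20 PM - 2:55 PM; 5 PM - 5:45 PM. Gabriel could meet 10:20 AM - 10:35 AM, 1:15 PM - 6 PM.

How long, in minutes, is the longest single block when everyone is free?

Alice ∩ Hiro: 12:10-16:35, 16:50-18:00.
Alice ∩ Hiro ∩ Sven: 12:10-15:20, 16:05-16:35, 16:50-18:00.
Alice ∩ Hiro ∩ Sven ∩ Uma: 12:20-15:20, 16:05-16:35, 16:50-18:00.
Alice ∩ Hiro ∩ Sven ∩ Uma ∩ Tomás: 13:00-14:55, 16:50-17:45.
Alice ∩ Hiro ∩ Sven ∩ Uma ∩ Tomás ∩ Xiulan: 13:00-14:55, 17:00-17:45.
Alice ∩ Hiro ∩ Sven ∩ Uma ∩ Tomás ∩ Xiulan ∩ Gabriel: 13:15-14:55, 17:00-17:45.
The longest is 13:15-14:55 at 100 minutes.

100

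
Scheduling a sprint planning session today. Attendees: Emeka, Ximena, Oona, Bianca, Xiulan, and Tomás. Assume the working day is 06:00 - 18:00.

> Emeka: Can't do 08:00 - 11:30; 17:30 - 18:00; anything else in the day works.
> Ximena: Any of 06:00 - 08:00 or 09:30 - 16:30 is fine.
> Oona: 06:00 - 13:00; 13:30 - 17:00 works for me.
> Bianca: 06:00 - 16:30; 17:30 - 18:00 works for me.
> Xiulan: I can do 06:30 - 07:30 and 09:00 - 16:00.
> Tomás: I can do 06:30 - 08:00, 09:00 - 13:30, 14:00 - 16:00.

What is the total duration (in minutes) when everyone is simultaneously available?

Emeka free: 06:00-08:00, 11:30-17:30 (invert busy blocks within the working day).
Ximena free: 06:00-08:00, 09:30-16:30.
Oona free: 06:00-13:00, 13:30-17:00.
Bianca free: 06:00-16:30, 17:30-18:00.
Xiulan free: 06:30-07:30, 09:00-16:00.
Tomás free: 06:30-08:00, 09:00-13:30, 14:00-16:00.
Emeka ∩ Ximena: 06:00-08:00, 11:30-16:30.
Emeka ∩ Ximena ∩ Oona: 06:00-08:00, 11:30-13:00, 13:30-16:30.
Emeka ∩ Ximena ∩ Oona ∩ Bianca: 06:00-08:00, 11:30-13:00, 13:30-16:30.
Emeka ∩ Ximena ∩ Oona ∩ Bianca ∩ Xiulan: 06:30-07:30, 11:30-13:00, 13:30-16:00.
Emeka ∩ Ximena ∩ Oona ∩ Bianca ∩ Xiulan ∩ Tomás: 06:30-07:30, 11:30-13:00, 14:00-16:00.
Those are the intersection windows.
Summing the common windows: 60 + 90 + 120 = 270 minutes.

270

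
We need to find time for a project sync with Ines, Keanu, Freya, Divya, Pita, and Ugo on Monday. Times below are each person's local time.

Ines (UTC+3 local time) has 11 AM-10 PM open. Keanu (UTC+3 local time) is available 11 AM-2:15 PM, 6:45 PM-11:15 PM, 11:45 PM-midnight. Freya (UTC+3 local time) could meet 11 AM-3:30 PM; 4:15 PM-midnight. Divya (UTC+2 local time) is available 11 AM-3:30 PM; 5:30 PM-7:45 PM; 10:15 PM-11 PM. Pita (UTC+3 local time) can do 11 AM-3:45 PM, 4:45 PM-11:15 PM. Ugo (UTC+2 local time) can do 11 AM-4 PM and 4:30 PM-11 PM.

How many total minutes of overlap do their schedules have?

255

Ines in UTC: 08:00-19:00 (subtract 3h to convert from UTC+3).
Keanu in UTC: 08:00-11:15, 15:45-20:15, 20:45-21:00 (subtract 3h to convert from UTC+3).
Freya in UTC: 08:00-12:30, 13:15-21:00 (subtract 3h to convert from UTC+3).
Divya in UTC: 09:00-13:30, 15:30-17:45, 20:15-21:00 (subtract 2h to convert from UTC+2).
Pita in UTC: 08:00-12:45, 13:45-20:15 (subtract 3h to convert from UTC+3).
Ugo in UTC: 09:00-14:00, 14:30-21:00 (subtract 2h to convert from UTC+2).
Ines ∩ Keanu: 08:00-11:15, 15:45-19:00.
Ines ∩ Keanu ∩ Freya: 08:00-11:15, 15:45-19:00.
Ines ∩ Keanu ∩ Freya ∩ Divya: 09:00-11:15, 15:45-17:45.
Ines ∩ Keanu ∩ Freya ∩ Divya ∩ Pita: 09:00-11:15, 15:45-17:45.
Ines ∩ Keanu ∩ Freya ∩ Divya ∩ Pita ∩ Ugo: 09:00-11:15, 15:45-17:45.
Summing the common windows: 135 + 120 = 255 minutes.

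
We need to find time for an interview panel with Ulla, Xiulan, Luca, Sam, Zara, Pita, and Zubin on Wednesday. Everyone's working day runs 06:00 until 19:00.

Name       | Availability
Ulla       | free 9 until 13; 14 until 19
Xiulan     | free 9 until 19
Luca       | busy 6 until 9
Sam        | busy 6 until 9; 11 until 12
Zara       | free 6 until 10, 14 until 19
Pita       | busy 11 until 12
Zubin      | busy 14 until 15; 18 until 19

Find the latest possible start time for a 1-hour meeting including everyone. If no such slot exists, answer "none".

Ulla free: 09:00-13:00, 14:00-19:00.
Xiulan free: 09:00-19:00.
Luca free: 09:00-19:00 (invert busy blocks within the working day).
Sam free: 09:00-11:00, 12:00-19:00 (invert busy blocks within the working day).
Zara free: 06:00-10:00, 14:00-19:00.
Pita free: 06:00-11:00, 12:00-19:00 (invert busy blocks within the working day).
Zubin free: 06:00-14:00, 15:00-18:00 (invert busy blocks within the working day).
Ulla ∩ Xiulan: 09:00-13:00, 14:00-19:00.
Ulla ∩ Xiulan ∩ Luca: 09:00-13:00, 14:00-19:00.
Ulla ∩ Xiulan ∩ Luca ∩ Sam: 09:00-11:00, 12:00-13:00, 14:00-19:00.
Ulla ∩ Xiulan ∩ Luca ∩ Sam ∩ Zara: 09:00-10:00, 14:00-19:00.
Ulla ∩ Xiulan ∩ Luca ∩ Sam ∩ Zara ∩ Pita: 09:00-10:00, 14:00-19:00.
Ulla ∩ Xiulan ∩ Luca ∩ Sam ∩ Zara ∩ Pita ∩ Zubin: 09:00-10:00, 15:00-18:00.
The last common window of at least 60 minutes is 15:00-18:00; a 60-minute meeting can start as late as 17:00 and still end by 18:00.

17:00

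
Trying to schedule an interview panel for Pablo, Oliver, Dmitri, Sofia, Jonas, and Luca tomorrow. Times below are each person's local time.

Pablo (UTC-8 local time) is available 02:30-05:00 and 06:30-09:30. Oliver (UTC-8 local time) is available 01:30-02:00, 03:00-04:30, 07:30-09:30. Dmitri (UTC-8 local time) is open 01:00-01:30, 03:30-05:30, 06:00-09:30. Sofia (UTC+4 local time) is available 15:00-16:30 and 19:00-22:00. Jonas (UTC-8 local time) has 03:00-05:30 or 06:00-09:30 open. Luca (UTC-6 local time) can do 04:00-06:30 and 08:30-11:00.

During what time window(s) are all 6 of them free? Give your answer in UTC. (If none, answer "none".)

Pablo in UTC: 10:30-13:00, 14:30-17:30 (add 8h to convert from UTC-8).
Oliver in UTC: 09:30-10:00, 11:00-12:30, 15:30-17:30 (add 8h to convert from UTC-8).
Dmitri in UTC: 09:00-09:30, 11:30-13:30, 14:00-17:30 (add 8h to convert from UTC-8).
Sofia in UTC: 11:00-12:30, 15:00-18:00 (subtract 4h to convert from UTC+4).
Jonas in UTC: 11:00-13:30, 14:00-17:30 (add 8h to convert from UTC-8).
Luca in UTC: 10:00-12:30, 14:30-17:00 (add 6h to convert from UTC-6).
Pablo ∩ Oliver: 11:00-12:30, 15:30-17:30.
Pablo ∩ Oliver ∩ Dmitri: 11:30-12:30, 15:30-17:30.
Pablo ∩ Oliver ∩ Dmitri ∩ Sofia: 11:30-12:30, 15:30-17:30.
Pablo ∩ Oliver ∩ Dmitri ∩ Sofia ∩ Jonas: 11:30-12:30, 15:30-17:30.
Pablo ∩ Oliver ∩ Dmitri ∩ Sofia ∩ Jonas ∩ Luca: 11:30-12:30, 15:30-17:00.

11:30-12:30, 15:30-17:00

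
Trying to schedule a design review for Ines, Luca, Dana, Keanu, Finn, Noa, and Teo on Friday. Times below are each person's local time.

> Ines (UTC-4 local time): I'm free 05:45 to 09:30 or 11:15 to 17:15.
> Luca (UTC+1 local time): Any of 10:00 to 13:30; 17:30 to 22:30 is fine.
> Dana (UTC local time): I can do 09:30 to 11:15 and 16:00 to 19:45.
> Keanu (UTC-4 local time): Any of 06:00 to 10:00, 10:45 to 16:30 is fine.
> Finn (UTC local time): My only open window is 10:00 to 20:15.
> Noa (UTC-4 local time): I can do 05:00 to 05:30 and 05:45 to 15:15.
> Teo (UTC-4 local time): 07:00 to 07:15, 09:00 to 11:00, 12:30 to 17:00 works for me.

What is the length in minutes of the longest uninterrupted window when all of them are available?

Ines in UTC: 09:45-13:30, 15:15-21:15 (add 4h to convert from UTC-4).
Luca in UTC: 09:00-12:30, 16:30-21:30 (subtract 1h to convert from UTC+1).
Dana in UTC: 09:30-11:15, 16:00-19:45.
Keanu in UTC: 10:00-14:00, 14:45-20:30 (add 4h to convert from UTC-4).
Finn in UTC: 10:00-20:15.
Noa in UTC: 09:00-09:30, 09:45-19:15 (add 4h to convert from UTC-4).
Teo in UTC: 11:00-11:15, 13:00-15:00, 16:30-21:00 (add 4h to convert from UTC-4).
Ines ∩ Luca: 09:45-12:30, 16:30-21:15.
Ines ∩ Luca ∩ Dana: 09:45-11:15, 16:30-19:45.
Ines ∩ Luca ∩ Dana ∩ Keanu: 10:00-11:15, 16:30-19:45.
Ines ∩ Luca ∩ Dana ∩ Keanu ∩ Finn: 10:00-11:15, 16:30-19:45.
Ines ∩ Luca ∩ Dana ∩ Keanu ∩ Finn ∩ Noa: 10:00-11:15, 16:30-19:15.
Ines ∩ Luca ∩ Dana ∩ Keanu ∩ Finn ∩ Noa ∩ Teo: 11:00-11:15, 16:30-19:15.
Those are the intersection windows.
The longest is 16:30-19:15 at 165 minutes.

165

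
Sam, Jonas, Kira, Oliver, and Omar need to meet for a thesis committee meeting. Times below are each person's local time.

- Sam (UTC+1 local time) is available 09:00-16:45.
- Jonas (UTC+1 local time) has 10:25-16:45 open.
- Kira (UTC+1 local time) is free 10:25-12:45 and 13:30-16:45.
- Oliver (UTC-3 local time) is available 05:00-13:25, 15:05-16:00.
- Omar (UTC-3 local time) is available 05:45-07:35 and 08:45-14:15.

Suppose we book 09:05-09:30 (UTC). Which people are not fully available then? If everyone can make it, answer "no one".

Jonas, Kira

Sam in UTC: 08:00-15:45 (subtract 1h to convert from UTC+1).
Jonas in UTC: 09:25-15:45 (subtract 1h to convert from UTC+1).
Kira in UTC: 09:25-11:45, 12:30-15:45 (subtract 1h to convert from UTC+1).
Oliver in UTC: 08:00-16:25, 18:05-19:00 (add 3h to convert from UTC-3).
Omar in UTC: 08:45-10:35, 11:45-17:15 (add 3h to convert from UTC-3).
Sam: free for 09:05-09:30. Jonas: not fully free for 09:05-09:30. Kira: not fully free for 09:05-09:30. Oliver: free for 09:05-09:30. Omar: free for 09:05-09:30.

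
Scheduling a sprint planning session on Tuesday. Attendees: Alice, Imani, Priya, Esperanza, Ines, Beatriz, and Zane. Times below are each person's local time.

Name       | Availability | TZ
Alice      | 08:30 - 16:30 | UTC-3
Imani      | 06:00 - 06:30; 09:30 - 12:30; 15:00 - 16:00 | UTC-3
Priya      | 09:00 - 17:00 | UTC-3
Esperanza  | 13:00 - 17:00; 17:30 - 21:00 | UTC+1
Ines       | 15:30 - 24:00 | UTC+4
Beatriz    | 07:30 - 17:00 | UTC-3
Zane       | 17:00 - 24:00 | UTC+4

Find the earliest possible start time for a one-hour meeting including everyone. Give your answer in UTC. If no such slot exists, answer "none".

13:00

Alice in UTC: 11:30-19:30 (add 3h to convert from UTC-3).
Imani in UTC: 09:00-09:30, 12:30-15:30, 18:00-19:00 (add 3h to convert from UTC-3).
Priya in UTC: 12:00-20:00 (add 3h to convert from UTC-3).
Esperanza in UTC: 12:00-16:00, 16:30-20:00 (subtract 1h to convert from UTC+1).
Ines in UTC: 11:30-20:00 (subtract 4h to convert from UTC+4).
Beatriz in UTC: 10:30-20:00 (add 3h to convert from UTC-3).
Zane in UTC: 13:00-20:00 (subtract 4h to convert from UTC+4).
Alice ∩ Imani: 12:30-15:30, 18:00-19:00.
Alice ∩ Imani ∩ Priya: 12:30-15:30, 18:00-19:00.
Alice ∩ Imani ∩ Priya ∩ Esperanza: 12:30-15:30, 18:00-19:00.
Alice ∩ Imani ∩ Priya ∩ Esperanza ∩ Ines: 12:30-15:30, 18:00-19:00.
Alice ∩ Imani ∩ Priya ∩ Esperanza ∩ Ines ∩ Beatriz: 12:30-15:30, 18:00-19:00.
Alice ∩ Imani ∩ Priya ∩ Esperanza ∩ Ines ∩ Beatriz ∩ Zane: 13:00-15:30, 18:00-19:00.
So the common availability across everyone is 13:00-15:30, 18:00-19:00.
The first common window of at least 60 minutes is 13:00-15:30, so the earliest start is 13:00.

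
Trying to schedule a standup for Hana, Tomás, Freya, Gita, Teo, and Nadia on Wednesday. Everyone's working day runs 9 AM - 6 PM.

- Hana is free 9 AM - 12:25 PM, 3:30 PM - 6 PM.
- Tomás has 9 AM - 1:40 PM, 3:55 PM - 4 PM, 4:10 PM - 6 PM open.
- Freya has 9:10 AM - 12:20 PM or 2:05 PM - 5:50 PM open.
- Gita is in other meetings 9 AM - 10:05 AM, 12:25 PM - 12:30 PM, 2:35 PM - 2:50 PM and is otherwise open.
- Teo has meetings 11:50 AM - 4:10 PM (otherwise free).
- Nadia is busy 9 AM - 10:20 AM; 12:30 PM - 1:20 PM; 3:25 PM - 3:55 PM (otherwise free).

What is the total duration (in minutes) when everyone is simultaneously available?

Hana free: 09:00-12:25, 15:30-18:00.
Tomás free: 09:00-13:40, 15:55-16:00, 16:10-18:00.
Freya free: 09:10-12:20, 14:05-17:50.
Gita free: 10:05-12:25, 12:30-14:35, 14:50-18:00 (invert busy blocks within the working day).
Teo free: 09:00-11:50, 16:10-18:00 (invert busy blocks within the working day).
Nadia free: 10:20-12:30, 13:20-15:25, 15:55-18:00 (invert busy blocks within the working day).
Hana ∩ Tomás: 09:00-12:25, 15:55-16:00, 16:10-18:00.
Hana ∩ Tomás ∩ Freya: 09:10-12:20, 15:55-16:00, 16:10-17:50.
Hana ∩ Tomás ∩ Freya ∩ Gita: 10:05-12:20, 15:55-16:00, 16:10-17:50.
Hana ∩ Tomás ∩ Freya ∩ Gita ∩ Teo: 10:05-11:50, 16:10-17:50.
Hana ∩ Tomás ∩ Freya ∩ Gita ∩ Teo ∩ Nadia: 10:20-11:50, 16:10-17:50.
Summing the common windows: 90 + 100 = 190 minutes.

190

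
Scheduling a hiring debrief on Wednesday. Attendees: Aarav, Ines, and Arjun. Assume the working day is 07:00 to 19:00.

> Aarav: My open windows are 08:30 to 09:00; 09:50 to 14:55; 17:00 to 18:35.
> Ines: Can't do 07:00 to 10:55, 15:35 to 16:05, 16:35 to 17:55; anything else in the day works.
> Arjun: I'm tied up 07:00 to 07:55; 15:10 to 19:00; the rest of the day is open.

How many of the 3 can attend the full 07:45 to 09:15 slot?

0

Aarav free: 08:30-09:00, 09:50-14:55, 17:00-18:35.
Ines free: 10:55-15:35, 16:05-16:35, 17:55-19:00 (invert busy blocks within the working day).
Arjun free: 07:55-15:10 (invert busy blocks within the working day).
nobody can make the full 07:45-09:15 slot — that's 0.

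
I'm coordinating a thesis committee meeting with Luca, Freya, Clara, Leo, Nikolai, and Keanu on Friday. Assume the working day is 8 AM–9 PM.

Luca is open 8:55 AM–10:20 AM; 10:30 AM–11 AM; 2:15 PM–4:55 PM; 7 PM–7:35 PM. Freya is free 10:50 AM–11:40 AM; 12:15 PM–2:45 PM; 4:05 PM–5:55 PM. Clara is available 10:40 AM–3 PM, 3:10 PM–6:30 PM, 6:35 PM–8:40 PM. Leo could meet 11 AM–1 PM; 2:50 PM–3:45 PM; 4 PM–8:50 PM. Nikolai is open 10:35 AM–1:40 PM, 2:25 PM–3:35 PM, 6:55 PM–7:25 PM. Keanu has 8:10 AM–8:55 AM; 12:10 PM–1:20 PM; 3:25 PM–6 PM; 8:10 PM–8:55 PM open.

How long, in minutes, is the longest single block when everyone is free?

Luca ∩ Freya: 10:50-11:00, 14:15-14:45, 16:05-16:55.
Luca ∩ Freya ∩ Clara: 10:50-11:00, 14:15-14:45, 16:05-16:55.
Luca ∩ Freya ∩ Clara ∩ Leo: 16:05-16:55.
Luca ∩ Freya ∩ Clara ∩ Leo ∩ Nikolai: ∅.
Luca ∩ Freya ∩ Clara ∩ Leo ∩ Nikolai ∩ Keanu: ∅.
There is no time when everyone is free.
No common window exists, so the longest block is 0 minutes.

0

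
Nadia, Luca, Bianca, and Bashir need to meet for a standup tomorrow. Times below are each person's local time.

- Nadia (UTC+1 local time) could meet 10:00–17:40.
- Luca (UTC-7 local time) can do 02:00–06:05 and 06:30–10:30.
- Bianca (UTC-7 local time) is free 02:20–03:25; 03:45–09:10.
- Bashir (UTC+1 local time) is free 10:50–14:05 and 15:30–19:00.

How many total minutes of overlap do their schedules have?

Nadia in UTC: 09:00-16:40 (subtract 1h to convert from UTC+1).
Luca in UTC: 09:00-13:05, 13:30-17:30 (add 7h to convert from UTC-7).
Bianca in UTC: 09:20-10:25, 10:45-16:10 (add 7h to convert from UTC-7).
Bashir in UTC: 09:50-13:05, 14:30-18:00 (subtract 1h to convert from UTC+1).
Nadia ∩ Luca: 09:00-13:05, 13:30-16:40.
Nadia ∩ Luca ∩ Bianca: 09:20-10:25, 10:45-13:05, 13:30-16:10.
Nadia ∩ Luca ∩ Bianca ∩ Bashir: 09:50-10:25, 10:45-13:05, 14:30-16:10.
Summing the common windows: 35 + 140 + 100 = 275 minutes.

275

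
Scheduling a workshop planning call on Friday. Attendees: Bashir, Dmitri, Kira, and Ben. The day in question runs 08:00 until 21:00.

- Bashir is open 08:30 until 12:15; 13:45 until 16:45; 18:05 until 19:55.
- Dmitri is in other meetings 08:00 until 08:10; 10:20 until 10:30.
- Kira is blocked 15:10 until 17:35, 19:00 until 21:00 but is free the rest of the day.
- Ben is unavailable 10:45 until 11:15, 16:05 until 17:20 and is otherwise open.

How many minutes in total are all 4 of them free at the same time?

325

Bashir free: 08:30-12:15, 13:45-16:45, 18:05-19:55.
Dmitri free: 08:10-10:20, 10:30-21:00 (invert busy blocks within the working day).
Kira free: 08:00-15:10, 17:35-19:00 (invert busy blocks within the working day).
Ben free: 08:00-10:45, 11:15-16:05, 17:20-21:00 (invert busy blocks within the working day).
Bashir ∩ Dmitri: 08:30-10:20, 10:30-12:15, 13:45-16:45, 18:05-19:55.
Bashir ∩ Dmitri ∩ Kira: 08:30-10:20, 10:30-12:15, 13:45-15:10, 18:05-19:00.
Bashir ∩ Dmitri ∩ Kira ∩ Ben: 08:30-10:20, 10:30-10:45, 11:15-12:15, 13:45-15:10, 18:05-19:00.
Those are the intersection windows.
Summing the common windows: 110 + 15 + 60 + 85 + 55 = 325 minutes.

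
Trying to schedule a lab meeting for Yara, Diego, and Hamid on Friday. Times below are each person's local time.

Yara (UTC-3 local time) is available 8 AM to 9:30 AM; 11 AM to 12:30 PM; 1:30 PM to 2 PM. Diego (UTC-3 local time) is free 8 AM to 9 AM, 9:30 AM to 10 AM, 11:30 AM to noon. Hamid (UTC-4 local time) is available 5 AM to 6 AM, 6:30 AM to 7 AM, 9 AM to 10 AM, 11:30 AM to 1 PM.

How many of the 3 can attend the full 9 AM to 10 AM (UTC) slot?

1

Yara in UTC: 11:00-12:30, 14:00-15:30, 16:30-17:00 (add 3h to convert from UTC-3).
Diego in UTC: 11:00-12:00, 12:30-13:00, 14:30-15:00 (add 3h to convert from UTC-3).
Hamid in UTC: 09:00-10:00, 10:30-11:00, 13:00-14:00, 15:30-17:00 (add 4h to convert from UTC-4).
Hamid can make the full 09:00-10:00 slot — that's 1.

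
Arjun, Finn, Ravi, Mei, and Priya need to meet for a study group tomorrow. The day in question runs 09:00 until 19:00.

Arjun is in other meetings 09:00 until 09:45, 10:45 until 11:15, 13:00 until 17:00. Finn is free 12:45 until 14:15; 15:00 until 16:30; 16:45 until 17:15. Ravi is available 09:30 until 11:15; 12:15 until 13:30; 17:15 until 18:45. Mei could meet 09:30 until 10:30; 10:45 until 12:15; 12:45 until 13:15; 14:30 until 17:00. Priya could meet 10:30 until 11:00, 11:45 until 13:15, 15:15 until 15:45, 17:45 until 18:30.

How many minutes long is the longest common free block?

Arjun free: 09:45-10:45, 11:15-13:00, 17:00-19:00 (invert busy blocks within the working day).
Finn free: 12:45-14:15, 15:00-16:30, 16:45-17:15.
Ravi free: 09:30-11:15, 12:15-13:30, 17:15-18:45.
Mei free: 09:30-10:30, 10:45-12:15, 12:45-13:15, 14:30-17:00.
Priya free: 10:30-11:00, 11:45-13:15, 15:15-15:45, 17:45-18:30.
Arjun ∩ Finn: 12:45-13:00, 17:00-17:15.
Arjun ∩ Finn ∩ Ravi: 12:45-13:00.
Arjun ∩ Finn ∩ Ravi ∩ Mei: 12:45-13:00.
Arjun ∩ Finn ∩ Ravi ∩ Mei ∩ Priya: 12:45-13:00.
The longest is 12:45-13:00 at 15 minutes.

15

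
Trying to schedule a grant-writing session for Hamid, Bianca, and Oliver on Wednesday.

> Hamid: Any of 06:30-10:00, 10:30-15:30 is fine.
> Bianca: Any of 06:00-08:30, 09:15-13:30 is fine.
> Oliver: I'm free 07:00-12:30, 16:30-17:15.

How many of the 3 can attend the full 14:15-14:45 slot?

Hamid can make the full 14:15-14:45 slot — that's 1.

1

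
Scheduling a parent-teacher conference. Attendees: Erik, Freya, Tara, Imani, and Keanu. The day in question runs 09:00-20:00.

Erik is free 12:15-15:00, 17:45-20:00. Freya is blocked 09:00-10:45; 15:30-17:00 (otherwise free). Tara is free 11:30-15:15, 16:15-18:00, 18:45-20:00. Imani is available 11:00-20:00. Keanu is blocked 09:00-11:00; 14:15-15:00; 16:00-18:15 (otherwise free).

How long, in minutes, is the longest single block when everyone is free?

120

Erik free: 12:15-15:00, 17:45-20:00.
Freya free: 10:45-15:30, 17:00-20:00 (invert busy blocks within the working day).
Tara free: 11:30-15:15, 16:15-18:00, 18:45-20:00.
Imani free: 11:00-20:00.
Keanu free: 11:00-14:15, 15:00-16:00, 18:15-20:00 (invert busy blocks within the working day).
Erik ∩ Freya: 12:15-15:00, 17:45-20:00.
Erik ∩ Freya ∩ Tara: 12:15-15:00, 17:45-18:00, 18:45-20:00.
Erik ∩ Freya ∩ Tara ∩ Imani: 12:15-15:00, 17:45-18:00, 18:45-20:00.
Erik ∩ Freya ∩ Tara ∩ Imani ∩ Keanu: 12:15-14:15, 18:45-20:00.
So the common availability across everyone is 12:15-14:15, 18:45-20:00.
The longest is 12:15-14:15 at 120 minutes.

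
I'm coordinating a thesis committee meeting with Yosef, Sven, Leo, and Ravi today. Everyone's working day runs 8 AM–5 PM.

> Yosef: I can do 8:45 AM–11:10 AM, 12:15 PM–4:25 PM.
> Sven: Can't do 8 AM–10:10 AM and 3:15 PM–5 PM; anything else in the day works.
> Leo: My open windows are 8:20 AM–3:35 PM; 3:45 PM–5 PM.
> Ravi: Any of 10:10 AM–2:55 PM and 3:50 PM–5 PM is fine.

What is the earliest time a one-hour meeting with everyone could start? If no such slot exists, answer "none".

Yosef free: 08:45-11:10, 12:15-16:25.
Sven free: 10:10-15:15 (invert busy blocks within the working day).
Leo free: 08:20-15:35, 15:45-17:00.
Ravi free: 10:10-14:55, 15:50-17:00.
Yosef ∩ Sven: 10:10-11:10, 12:15-15:15.
Yosef ∩ Sven ∩ Leo: 10:10-11:10, 12:15-15:15.
Yosef ∩ Sven ∩ Leo ∩ Ravi: 10:10-11:10, 12:15-14:55.
Those are the intersection windows.
The first common window of at least 60 minutes is 10:10-11:10, so the earliest start is 10:10.

10:10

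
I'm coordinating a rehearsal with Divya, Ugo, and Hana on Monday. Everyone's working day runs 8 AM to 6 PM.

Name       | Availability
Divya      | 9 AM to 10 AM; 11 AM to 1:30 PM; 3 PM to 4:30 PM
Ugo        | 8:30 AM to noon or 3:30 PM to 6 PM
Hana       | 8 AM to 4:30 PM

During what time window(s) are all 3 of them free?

Divya ∩ Ugo: 09:00-10:00, 11:00-12:00, 15:30-16:30.
Divya ∩ Ugo ∩ Hana: 09:00-10:00, 11:00-12:00, 15:30-16:30.

09:00-10:00, 11:00-12:00, 15:30-16:30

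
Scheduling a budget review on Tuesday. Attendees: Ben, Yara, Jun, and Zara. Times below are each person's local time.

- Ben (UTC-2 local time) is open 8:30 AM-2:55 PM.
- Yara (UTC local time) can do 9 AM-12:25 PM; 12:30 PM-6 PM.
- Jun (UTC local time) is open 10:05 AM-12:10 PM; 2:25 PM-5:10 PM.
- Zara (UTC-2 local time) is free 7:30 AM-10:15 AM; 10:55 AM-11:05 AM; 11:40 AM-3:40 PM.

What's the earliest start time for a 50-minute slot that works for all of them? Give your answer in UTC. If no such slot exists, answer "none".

Ben in UTC: 10:30-16:55 (add 2h to convert from UTC-2).
Yara in UTC: 09:00-12:25, 12:30-18:00.
Jun in UTC: 10:05-12:10, 14:25-17:10.
Zara in UTC: 09:30-12:15, 12:55-13:05, 13:40-17:40 (add 2h to convert from UTC-2).
Ben ∩ Yara: 10:30-12:25, 12:30-16:55.
Ben ∩ Yara ∩ Jun: 10:30-12:10, 14:25-16:55.
Ben ∩ Yara ∩ Jun ∩ Zara: 10:30-12:10, 14:25-16:55.
The first common window of at least 50 minutes is 10:30-12:10, so the earliest start is 10:30.

10:30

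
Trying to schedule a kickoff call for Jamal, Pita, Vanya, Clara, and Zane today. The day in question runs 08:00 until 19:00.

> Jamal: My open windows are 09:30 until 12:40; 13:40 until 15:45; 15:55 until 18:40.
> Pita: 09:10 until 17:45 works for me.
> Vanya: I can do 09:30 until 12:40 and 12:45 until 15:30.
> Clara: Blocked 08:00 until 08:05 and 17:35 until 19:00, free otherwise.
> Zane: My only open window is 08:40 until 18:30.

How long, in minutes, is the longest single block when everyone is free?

Jamal free: 09:30-12:40, 13:40-15:45, 15:55-18:40.
Pita free: 09:10-17:45.
Vanya free: 09:30-12:40, 12:45-15:30.
Clara free: 08:05-17:35 (invert busy blocks within the working day).
Zane free: 08:40-18:30.
Jamal ∩ Pita: 09:30-12:40, 13:40-15:45, 15:55-17:45.
Jamal ∩ Pita ∩ Vanya: 09:30-12:40, 13:40-15:30.
Jamal ∩ Pita ∩ Vanya ∩ Clara: 09:30-12:40, 13:40-15:30.
Jamal ∩ Pita ∩ Vanya ∩ Clara ∩ Zane: 09:30-12:40, 13:40-15:30.
The longest is 09:30-12:40 at 190 minutes.

190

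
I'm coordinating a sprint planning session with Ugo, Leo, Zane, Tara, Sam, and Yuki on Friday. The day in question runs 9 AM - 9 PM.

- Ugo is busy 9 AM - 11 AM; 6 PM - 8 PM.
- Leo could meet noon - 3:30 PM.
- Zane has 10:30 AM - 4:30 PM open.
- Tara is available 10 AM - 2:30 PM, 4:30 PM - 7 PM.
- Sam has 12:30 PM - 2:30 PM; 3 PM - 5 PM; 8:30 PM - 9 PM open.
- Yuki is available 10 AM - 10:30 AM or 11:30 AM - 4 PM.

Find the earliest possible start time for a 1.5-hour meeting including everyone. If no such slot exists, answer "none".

Ugo free: 11:00-18:00, 20:00-21:00 (invert busy blocks within the working day).
Leo free: 12:00-15:30.
Zane free: 10:30-16:30.
Tara free: 10:00-14:30, 16:30-19:00.
Sam free: 12:30-14:30, 15:00-17:00, 20:30-21:00.
Yuki free: 10:00-10:30, 11:30-16:00.
Ugo ∩ Leo: 12:00-15:30.
Ugo ∩ Leo ∩ Zane: 12:00-15:30.
Ugo ∩ Leo ∩ Zane ∩ Tara: 12:00-14:30.
Ugo ∩ Leo ∩ Zane ∩ Tara ∩ Sam: 12:30-14:30.
Ugo ∩ Leo ∩ Zane ∩ Tara ∩ Sam ∩ Yuki: 12:30-14:30.
Those are the intersection windows.
The first common window of at least 90 minutes is 12:30-14:30, so the earliest start is 12:30.

12:30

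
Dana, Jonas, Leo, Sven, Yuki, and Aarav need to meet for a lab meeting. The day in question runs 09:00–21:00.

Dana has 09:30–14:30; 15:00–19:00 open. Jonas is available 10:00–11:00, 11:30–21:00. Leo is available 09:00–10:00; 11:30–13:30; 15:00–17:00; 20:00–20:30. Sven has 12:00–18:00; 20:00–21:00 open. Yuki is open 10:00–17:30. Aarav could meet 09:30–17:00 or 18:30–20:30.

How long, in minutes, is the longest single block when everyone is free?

Dana ∩ Jonas: 10:00-11:00, 11:30-14:30, 15:00-19:00.
Dana ∩ Jonas ∩ Leo: 11:30-13:30, 15:00-17:00.
Dana ∩ Jonas ∩ Leo ∩ Sven: 12:00-13:30, 15:00-17:00.
Dana ∩ Jonas ∩ Leo ∩ Sven ∩ Yuki: 12:00-13:30, 15:00-17:00.
Dana ∩ Jonas ∩ Leo ∩ Sven ∩ Yuki ∩ Aarav: 12:00-13:30, 15:00-17:00.
The longest is 15:00-17:00 at 120 minutes.

120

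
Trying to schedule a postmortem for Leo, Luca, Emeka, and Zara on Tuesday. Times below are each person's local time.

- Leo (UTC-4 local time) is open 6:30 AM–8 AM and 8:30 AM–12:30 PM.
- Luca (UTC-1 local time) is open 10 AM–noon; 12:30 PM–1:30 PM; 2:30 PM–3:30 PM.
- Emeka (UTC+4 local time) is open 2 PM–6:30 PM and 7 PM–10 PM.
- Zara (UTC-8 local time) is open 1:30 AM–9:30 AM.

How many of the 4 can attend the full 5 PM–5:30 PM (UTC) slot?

2

Leo in UTC: 10:30-12:00, 12:30-16:30 (add 4h to convert from UTC-4).
Luca in UTC: 11:00-13:00, 13:30-14:30, 15:30-16:30 (add 1h to convert from UTC-1).
Emeka in UTC: 10:00-14:30, 15:00-18:00 (subtract 4h to convert from UTC+4).
Zara in UTC: 09:30-17:30 (add 8h to convert from UTC-8).
Emeka and Zara can make the full 17:00-17:30 slot — that's 2.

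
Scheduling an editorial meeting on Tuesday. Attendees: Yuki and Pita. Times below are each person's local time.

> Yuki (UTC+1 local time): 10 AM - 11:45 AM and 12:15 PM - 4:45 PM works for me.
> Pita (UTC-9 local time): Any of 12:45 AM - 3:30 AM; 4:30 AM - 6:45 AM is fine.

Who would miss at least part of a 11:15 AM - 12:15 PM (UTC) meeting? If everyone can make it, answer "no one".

no one

Yuki in UTC: 09:00-10:45, 11:15-15:45 (subtract 1h to convert from UTC+1).
Pita in UTC: 09:45-12:30, 13:30-15:45 (add 9h to convert from UTC-9).
Yuki: free for 11:15-12:15. Pita: free for 11:15-12:15.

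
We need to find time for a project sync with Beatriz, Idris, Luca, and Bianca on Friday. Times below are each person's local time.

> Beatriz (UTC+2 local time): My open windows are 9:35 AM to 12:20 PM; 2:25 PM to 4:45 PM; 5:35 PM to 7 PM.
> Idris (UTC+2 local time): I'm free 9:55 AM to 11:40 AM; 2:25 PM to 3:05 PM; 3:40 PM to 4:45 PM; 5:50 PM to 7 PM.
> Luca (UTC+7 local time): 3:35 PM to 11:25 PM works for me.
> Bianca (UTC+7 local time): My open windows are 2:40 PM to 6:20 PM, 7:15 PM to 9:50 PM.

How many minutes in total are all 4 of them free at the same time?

170

Beatriz in UTC: 07:35-10:20, 12:25-14:45, 15:35-17:00 (subtract 2h to convert from UTC+2).
Idris in UTC: 07:55-09:40, 12:25-13:05, 13:40-14:45, 15:50-17:00 (subtract 2h to convert from UTC+2).
Luca in UTC: 08:35-16:25 (subtract 7h to convert from UTC+7).
Bianca in UTC: 07:40-11:20, 12:15-14:50 (subtract 7h to convert from UTC+7).
Beatriz ∩ Idris: 07:55-09:40, 12:25-13:05, 13:40-14:45, 15:50-17:00.
Beatriz ∩ Idris ∩ Luca: 08:35-09:40, 12:25-13:05, 13:40-14:45, 15:50-16:25.
Beatriz ∩ Idris ∩ Luca ∩ Bianca: 08:35-09:40, 12:25-13:05, 13:40-14:45.
Those are the intersection windows.
Summing the common windows: 65 + 40 + 65 = 170 minutes.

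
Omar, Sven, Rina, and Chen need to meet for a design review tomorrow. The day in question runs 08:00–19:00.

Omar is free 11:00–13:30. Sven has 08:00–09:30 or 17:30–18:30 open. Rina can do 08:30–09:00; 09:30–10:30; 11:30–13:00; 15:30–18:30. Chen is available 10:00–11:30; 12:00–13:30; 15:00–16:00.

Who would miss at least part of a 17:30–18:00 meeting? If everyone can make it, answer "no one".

Omar: not fully free for 17:30-18:00. Sven: free for 17:30-18:00. Rina: free for 17:30-18:00. Chen: not fully free for 17:30-18:00.

Chen, Omar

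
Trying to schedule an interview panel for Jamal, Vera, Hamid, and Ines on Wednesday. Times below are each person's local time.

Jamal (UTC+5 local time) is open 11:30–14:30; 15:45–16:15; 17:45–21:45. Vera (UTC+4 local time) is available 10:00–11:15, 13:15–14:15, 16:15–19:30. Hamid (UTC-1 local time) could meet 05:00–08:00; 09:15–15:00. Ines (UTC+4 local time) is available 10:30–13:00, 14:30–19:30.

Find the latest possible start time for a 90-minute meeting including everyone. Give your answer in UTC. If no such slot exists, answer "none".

14:00

Jamal in UTC: 06:30-09:30, 10:45-11:15, 12:45-16:45 (subtract 5h to convert from UTC+5).
Vera in UTC: 06:00-07:15, 09:15-10:15, 12:15-15:30 (subtract 4h to convert from UTC+4).
Hamid in UTC: 06:00-09:00, 10:15-16:00 (add 1h to convert from UTC-1).
Ines in UTC: 06:30-09:00, 10:30-15:30 (subtract 4h to convert from UTC+4).
Jamal ∩ Vera: 06:30-07:15, 09:15-09:30, 12:45-15:30.
Jamal ∩ Vera ∩ Hamid: 06:30-07:15, 12:45-15:30.
Jamal ∩ Vera ∩ Hamid ∩ Ines: 06:30-07:15, 12:45-15:30.
The last common window of at least 90 minutes is 12:45-15:30; a 90-minute meeting can start as late as 14:00 and still end by 15:30.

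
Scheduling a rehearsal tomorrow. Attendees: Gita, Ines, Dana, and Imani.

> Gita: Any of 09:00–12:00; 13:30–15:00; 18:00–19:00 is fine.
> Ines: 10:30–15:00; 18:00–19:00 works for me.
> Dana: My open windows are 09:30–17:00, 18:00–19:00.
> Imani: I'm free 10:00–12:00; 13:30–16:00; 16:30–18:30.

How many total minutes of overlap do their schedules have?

210

Gita ∩ Ines: 10:30-12:00, 13:30-15:00, 18:00-19:00.
Gita ∩ Ines ∩ Dana: 10:30-12:00, 13:30-15:00, 18:00-19:00.
Gita ∩ Ines ∩ Dana ∩ Imani: 10:30-12:00, 13:30-15:00, 18:00-18:30.
Those are the intersection windows.
Summing the common windows: 90 + 90 + 30 = 210 minutes.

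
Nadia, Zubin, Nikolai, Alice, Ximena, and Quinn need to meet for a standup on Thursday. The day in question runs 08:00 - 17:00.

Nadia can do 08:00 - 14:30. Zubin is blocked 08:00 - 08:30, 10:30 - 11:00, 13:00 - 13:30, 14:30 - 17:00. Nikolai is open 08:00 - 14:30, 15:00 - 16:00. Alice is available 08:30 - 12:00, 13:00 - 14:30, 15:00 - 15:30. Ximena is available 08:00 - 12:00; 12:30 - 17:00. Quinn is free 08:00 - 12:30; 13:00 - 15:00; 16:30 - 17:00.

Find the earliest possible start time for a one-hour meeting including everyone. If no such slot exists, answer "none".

08:30

Nadia free: 08:00-14:30.
Zubin free: 08:30-10:30, 11:00-13:00, 13:30-14:30 (invert busy blocks within the working day).
Nikolai free: 08:00-14:30, 15:00-16:00.
Alice free: 08:30-12:00, 13:00-14:30, 15:00-15:30.
Ximena free: 08:00-12:00, 12:30-17:00.
Quinn free: 08:00-12:30, 13:00-15:00, 16:30-17:00.
Nadia ∩ Zubin: 08:30-10:30, 11:00-13:00, 13:30-14:30.
Nadia ∩ Zubin ∩ Nikolai: 08:30-10:30, 11:00-13:00, 13:30-14:30.
Nadia ∩ Zubin ∩ Nikolai ∩ Alice: 08:30-10:30, 11:00-12:00, 13:30-14:30.
Nadia ∩ Zubin ∩ Nikolai ∩ Alice ∩ Ximena: 08:30-10:30, 11:00-12:00, 13:30-14:30.
Nadia ∩ Zubin ∩ Nikolai ∩ Alice ∩ Ximena ∩ Quinn: 08:30-10:30, 11:00-12:00, 13:30-14:30.
Those are the intersection windows.
The first common window of at least 60 minutes is 08:30-10:30, so the earliest start is 08:30.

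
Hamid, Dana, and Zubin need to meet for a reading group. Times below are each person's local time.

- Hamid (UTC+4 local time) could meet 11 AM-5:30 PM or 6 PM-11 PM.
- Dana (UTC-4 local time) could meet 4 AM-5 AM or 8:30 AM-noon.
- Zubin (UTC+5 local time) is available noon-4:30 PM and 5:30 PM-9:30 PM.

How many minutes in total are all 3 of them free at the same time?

240

Hamid in UTC: 07:00-13:30, 14:00-19:00 (subtract 4h to convert from UTC+4).
Dana in UTC: 08:00-09:00, 12:30-16:00 (add 4h to convert from UTC-4).
Zubin in UTC: 07:00-11:30, 12:30-16:30 (subtract 5h to convert from UTC+5).
Hamid ∩ Dana: 08:00-09:00, 12:30-13:30, 14:00-16:00.
Hamid ∩ Dana ∩ Zubin: 08:00-09:00, 12:30-13:30, 14:00-16:00.
Summing the common windows: 60 + 60 + 120 = 240 minutes.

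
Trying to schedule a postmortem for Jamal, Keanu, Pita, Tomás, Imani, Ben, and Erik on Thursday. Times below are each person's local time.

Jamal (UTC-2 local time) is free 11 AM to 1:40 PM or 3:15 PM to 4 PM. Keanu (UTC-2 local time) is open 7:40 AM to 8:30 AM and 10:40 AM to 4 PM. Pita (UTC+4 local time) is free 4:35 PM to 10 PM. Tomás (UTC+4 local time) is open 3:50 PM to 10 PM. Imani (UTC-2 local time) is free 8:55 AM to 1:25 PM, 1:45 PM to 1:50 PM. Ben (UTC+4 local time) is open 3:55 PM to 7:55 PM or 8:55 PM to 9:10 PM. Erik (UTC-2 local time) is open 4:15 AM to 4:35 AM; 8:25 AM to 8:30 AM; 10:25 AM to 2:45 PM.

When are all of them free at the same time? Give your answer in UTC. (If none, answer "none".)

13:00-15:25

Jamal in UTC: 13:00-15:40, 17:15-18:00 (add 2h to convert from UTC-2).
Keanu in UTC: 09:40-10:30, 12:40-18:00 (add 2h to convert from UTC-2).
Pita in UTC: 12:35-18:00 (subtract 4h to convert from UTC+4).
Tomás in UTC: 11:50-18:00 (subtract 4h to convert from UTC+4).
Imani in UTC: 10:55-15:25, 15:45-15:50 (add 2h to convert from UTC-2).
Ben in UTC: 11:55-15:55, 16:55-17:10 (subtract 4h to convert from UTC+4).
Erik in UTC: 06:15-06:35, 10:25-10:30, 12:25-16:45 (add 2h to convert from UTC-2).
Jamal ∩ Keanu: 13:00-15:40, 17:15-18:00.
Jamal ∩ Keanu ∩ Pita: 13:00-15:40, 17:15-18:00.
Jamal ∩ Keanu ∩ Pita ∩ Tomás: 13:00-15:40, 17:15-18:00.
Jamal ∩ Keanu ∩ Pita ∩ Tomás ∩ Imani: 13:00-15:25.
Jamal ∩ Keanu ∩ Pita ∩ Tomás ∩ Imani ∩ Ben: 13:00-15:25.
Jamal ∩ Keanu ∩ Pita ∩ Tomás ∩ Imani ∩ Ben ∩ Erik: 13:00-15:25.
Those are the intersection windows.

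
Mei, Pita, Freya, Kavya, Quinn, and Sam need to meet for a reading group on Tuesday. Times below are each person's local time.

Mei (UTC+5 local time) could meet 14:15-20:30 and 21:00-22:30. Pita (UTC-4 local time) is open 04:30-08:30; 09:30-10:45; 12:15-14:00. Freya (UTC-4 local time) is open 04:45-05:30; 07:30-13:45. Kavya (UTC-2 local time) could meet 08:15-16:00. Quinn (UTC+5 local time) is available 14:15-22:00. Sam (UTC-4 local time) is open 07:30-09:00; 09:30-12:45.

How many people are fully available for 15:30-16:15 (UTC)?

Mei in UTC: 09:15-15:30, 16:00-17:30 (subtract 5h to convert from UTC+5).
Pita in UTC: 08:30-12:30, 13:30-14:45, 16:15-18:00 (add 4h to convert from UTC-4).
Freya in UTC: 08:45-09:30, 11:30-17:45 (add 4h to convert from UTC-4).
Kavya in UTC: 10:15-18:00 (add 2h to convert from UTC-2).
Quinn in UTC: 09:15-17:00 (subtract 5h to convert from UTC+5).
Sam in UTC: 11:30-13:00, 13:30-16:45 (add 4h to convert from UTC-4).
Freya, Kavya, Quinn, and Sam can make the full 15:30-16:15 slot — that's 4.

4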